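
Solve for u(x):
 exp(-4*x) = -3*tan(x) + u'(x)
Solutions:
 u(x) = C1 + 3*log(tan(x)^2 + 1)/2 - exp(-4*x)/4


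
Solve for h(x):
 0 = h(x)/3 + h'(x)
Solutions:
 h(x) = C1*exp(-x/3)


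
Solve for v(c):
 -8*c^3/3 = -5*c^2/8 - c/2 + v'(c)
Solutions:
 v(c) = C1 - 2*c^4/3 + 5*c^3/24 + c^2/4


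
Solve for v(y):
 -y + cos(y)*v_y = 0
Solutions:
 v(y) = C1 + Integral(y/cos(y), y)


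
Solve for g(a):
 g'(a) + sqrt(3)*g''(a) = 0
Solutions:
 g(a) = C1 + C2*exp(-sqrt(3)*a/3)


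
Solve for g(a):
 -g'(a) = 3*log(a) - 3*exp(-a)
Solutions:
 g(a) = C1 - 3*a*log(a) + 3*a - 3*exp(-a)


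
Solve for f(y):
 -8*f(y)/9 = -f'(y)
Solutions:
 f(y) = C1*exp(8*y/9)


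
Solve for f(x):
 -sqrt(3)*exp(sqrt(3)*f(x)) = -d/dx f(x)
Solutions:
 f(x) = sqrt(3)*(2*log(-1/(C1 + sqrt(3)*x)) - log(3))/6


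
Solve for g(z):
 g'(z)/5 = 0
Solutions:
 g(z) = C1


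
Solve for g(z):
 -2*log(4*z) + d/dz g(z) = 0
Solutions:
 g(z) = C1 + 2*z*log(z) - 2*z + z*log(16)


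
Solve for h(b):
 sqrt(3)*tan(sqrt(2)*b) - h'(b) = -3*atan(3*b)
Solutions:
 h(b) = C1 + 3*b*atan(3*b) - log(9*b^2 + 1)/2 - sqrt(6)*log(cos(sqrt(2)*b))/2


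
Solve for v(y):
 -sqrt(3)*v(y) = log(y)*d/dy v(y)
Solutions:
 v(y) = C1*exp(-sqrt(3)*li(y))


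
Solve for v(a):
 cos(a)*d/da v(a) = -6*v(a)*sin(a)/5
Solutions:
 v(a) = C1*cos(a)^(6/5)


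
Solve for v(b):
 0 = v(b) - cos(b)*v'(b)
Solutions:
 v(b) = C1*sqrt(sin(b) + 1)/sqrt(sin(b) - 1)


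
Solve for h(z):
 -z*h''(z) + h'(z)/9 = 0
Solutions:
 h(z) = C1 + C2*z^(10/9)


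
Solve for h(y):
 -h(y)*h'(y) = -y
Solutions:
 h(y) = -sqrt(C1 + y^2)
 h(y) = sqrt(C1 + y^2)


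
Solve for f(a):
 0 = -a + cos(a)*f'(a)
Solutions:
 f(a) = C1 + Integral(a/cos(a), a)


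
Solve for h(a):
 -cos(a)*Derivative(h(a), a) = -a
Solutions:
 h(a) = C1 + Integral(a/cos(a), a)


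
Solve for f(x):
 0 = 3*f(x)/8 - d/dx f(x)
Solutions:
 f(x) = C1*exp(3*x/8)


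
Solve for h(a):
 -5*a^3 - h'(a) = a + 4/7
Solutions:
 h(a) = C1 - 5*a^4/4 - a^2/2 - 4*a/7


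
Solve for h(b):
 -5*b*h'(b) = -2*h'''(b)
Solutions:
 h(b) = C1 + Integral(C2*airyai(2^(2/3)*5^(1/3)*b/2) + C3*airybi(2^(2/3)*5^(1/3)*b/2), b)


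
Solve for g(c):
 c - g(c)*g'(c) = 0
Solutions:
 g(c) = -sqrt(C1 + c^2)
 g(c) = sqrt(C1 + c^2)


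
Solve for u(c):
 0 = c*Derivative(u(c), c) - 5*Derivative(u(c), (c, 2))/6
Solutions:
 u(c) = C1 + C2*erfi(sqrt(15)*c/5)


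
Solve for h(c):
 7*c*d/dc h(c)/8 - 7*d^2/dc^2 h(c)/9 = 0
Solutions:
 h(c) = C1 + C2*erfi(3*c/4)


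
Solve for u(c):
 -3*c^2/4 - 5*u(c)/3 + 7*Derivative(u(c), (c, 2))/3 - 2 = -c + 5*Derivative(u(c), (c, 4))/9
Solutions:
 u(c) = C1*exp(-sqrt(10)*c*sqrt(21 - sqrt(141))/10) + C2*exp(sqrt(10)*c*sqrt(21 - sqrt(141))/10) + C3*exp(-sqrt(10)*c*sqrt(sqrt(141) + 21)/10) + C4*exp(sqrt(10)*c*sqrt(sqrt(141) + 21)/10) - 9*c^2/20 + 3*c/5 - 123/50


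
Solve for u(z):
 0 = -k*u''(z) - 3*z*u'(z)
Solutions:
 u(z) = C1 + C2*sqrt(k)*erf(sqrt(6)*z*sqrt(1/k)/2)


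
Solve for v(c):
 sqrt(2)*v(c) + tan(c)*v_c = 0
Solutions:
 v(c) = C1/sin(c)^(sqrt(2))


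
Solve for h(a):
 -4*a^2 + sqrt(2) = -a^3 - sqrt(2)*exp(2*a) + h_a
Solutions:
 h(a) = C1 + a^4/4 - 4*a^3/3 + sqrt(2)*a + sqrt(2)*exp(2*a)/2


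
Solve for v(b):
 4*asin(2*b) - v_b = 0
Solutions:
 v(b) = C1 + 4*b*asin(2*b) + 2*sqrt(1 - 4*b^2)


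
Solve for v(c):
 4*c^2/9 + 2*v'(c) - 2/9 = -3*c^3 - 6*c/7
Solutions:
 v(c) = C1 - 3*c^4/8 - 2*c^3/27 - 3*c^2/14 + c/9


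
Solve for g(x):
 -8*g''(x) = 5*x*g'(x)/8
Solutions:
 g(x) = C1 + C2*erf(sqrt(10)*x/16)


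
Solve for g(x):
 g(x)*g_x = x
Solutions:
 g(x) = -sqrt(C1 + x^2)
 g(x) = sqrt(C1 + x^2)


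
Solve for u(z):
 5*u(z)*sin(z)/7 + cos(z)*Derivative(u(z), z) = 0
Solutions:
 u(z) = C1*cos(z)^(5/7)


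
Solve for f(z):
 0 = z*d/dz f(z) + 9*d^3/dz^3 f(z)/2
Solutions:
 f(z) = C1 + Integral(C2*airyai(-6^(1/3)*z/3) + C3*airybi(-6^(1/3)*z/3), z)


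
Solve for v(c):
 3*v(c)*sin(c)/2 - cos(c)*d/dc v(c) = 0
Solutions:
 v(c) = C1/cos(c)^(3/2)


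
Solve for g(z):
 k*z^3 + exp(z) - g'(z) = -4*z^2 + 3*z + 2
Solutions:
 g(z) = C1 + k*z^4/4 + 4*z^3/3 - 3*z^2/2 - 2*z + exp(z)


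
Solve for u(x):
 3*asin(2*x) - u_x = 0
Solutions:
 u(x) = C1 + 3*x*asin(2*x) + 3*sqrt(1 - 4*x^2)/2


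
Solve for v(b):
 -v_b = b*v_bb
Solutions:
 v(b) = C1 + C2*log(b)


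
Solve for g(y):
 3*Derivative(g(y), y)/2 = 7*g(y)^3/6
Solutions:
 g(y) = -3*sqrt(2)*sqrt(-1/(C1 + 7*y))/2
 g(y) = 3*sqrt(2)*sqrt(-1/(C1 + 7*y))/2


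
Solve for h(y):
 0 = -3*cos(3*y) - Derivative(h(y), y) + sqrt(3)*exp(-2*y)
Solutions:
 h(y) = C1 - sin(3*y) - sqrt(3)*exp(-2*y)/2


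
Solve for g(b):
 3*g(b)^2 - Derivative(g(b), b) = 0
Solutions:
 g(b) = -1/(C1 + 3*b)


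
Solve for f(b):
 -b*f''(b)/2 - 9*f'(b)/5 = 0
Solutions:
 f(b) = C1 + C2/b^(13/5)


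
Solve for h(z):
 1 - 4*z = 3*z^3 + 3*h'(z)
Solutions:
 h(z) = C1 - z^4/4 - 2*z^2/3 + z/3


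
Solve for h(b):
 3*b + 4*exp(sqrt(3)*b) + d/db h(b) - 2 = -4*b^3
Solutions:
 h(b) = C1 - b^4 - 3*b^2/2 + 2*b - 4*sqrt(3)*exp(sqrt(3)*b)/3


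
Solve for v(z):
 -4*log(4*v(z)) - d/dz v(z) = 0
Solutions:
 Integral(1/(log(_y) + 2*log(2)), (_y, v(z)))/4 = C1 - z


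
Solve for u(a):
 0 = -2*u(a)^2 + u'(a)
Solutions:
 u(a) = -1/(C1 + 2*a)


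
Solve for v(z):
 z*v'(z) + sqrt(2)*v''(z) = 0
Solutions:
 v(z) = C1 + C2*erf(2^(1/4)*z/2)


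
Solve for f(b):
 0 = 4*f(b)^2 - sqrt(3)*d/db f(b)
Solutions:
 f(b) = -3/(C1 + 4*sqrt(3)*b)


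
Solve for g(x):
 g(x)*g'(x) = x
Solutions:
 g(x) = -sqrt(C1 + x^2)
 g(x) = sqrt(C1 + x^2)


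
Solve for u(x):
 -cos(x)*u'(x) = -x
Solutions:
 u(x) = C1 + Integral(x/cos(x), x)


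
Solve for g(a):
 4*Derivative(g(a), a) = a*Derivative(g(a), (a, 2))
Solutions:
 g(a) = C1 + C2*a^5


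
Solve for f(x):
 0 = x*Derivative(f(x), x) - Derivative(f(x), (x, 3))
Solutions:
 f(x) = C1 + Integral(C2*airyai(x) + C3*airybi(x), x)


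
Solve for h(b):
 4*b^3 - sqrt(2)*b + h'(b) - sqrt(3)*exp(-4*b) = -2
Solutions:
 h(b) = C1 - b^4 + sqrt(2)*b^2/2 - 2*b - sqrt(3)*exp(-4*b)/4


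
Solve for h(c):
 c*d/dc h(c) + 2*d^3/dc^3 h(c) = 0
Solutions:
 h(c) = C1 + Integral(C2*airyai(-2^(2/3)*c/2) + C3*airybi(-2^(2/3)*c/2), c)


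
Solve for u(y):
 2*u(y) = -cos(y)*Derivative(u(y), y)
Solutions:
 u(y) = C1*(sin(y) - 1)/(sin(y) + 1)


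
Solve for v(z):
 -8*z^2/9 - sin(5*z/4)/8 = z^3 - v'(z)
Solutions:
 v(z) = C1 + z^4/4 + 8*z^3/27 - cos(5*z/4)/10


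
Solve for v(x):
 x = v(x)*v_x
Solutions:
 v(x) = -sqrt(C1 + x^2)
 v(x) = sqrt(C1 + x^2)


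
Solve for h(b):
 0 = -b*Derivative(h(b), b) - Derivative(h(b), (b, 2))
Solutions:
 h(b) = C1 + C2*erf(sqrt(2)*b/2)


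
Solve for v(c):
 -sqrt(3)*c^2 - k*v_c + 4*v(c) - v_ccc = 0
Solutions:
 v(c) = C1*exp(c*(-k/(3*(sqrt(k^3/27 + 4) + 2)^(1/3)) + (sqrt(k^3/27 + 4) + 2)^(1/3))) + C2*exp(c*(-4*k/((-1 + sqrt(3)*I)*(sqrt(k^3/27 + 4) + 2)^(1/3)) - 3*(sqrt(k^3/27 + 4) + 2)^(1/3) + 3*sqrt(3)*I*(sqrt(k^3/27 + 4) + 2)^(1/3))/6) + C3*exp(c*(4*k/((1 + sqrt(3)*I)*(sqrt(k^3/27 + 4) + 2)^(1/3)) - 3*(sqrt(k^3/27 + 4) + 2)^(1/3) - 3*sqrt(3)*I*(sqrt(k^3/27 + 4) + 2)^(1/3))/6) + sqrt(3)*c^2/4 + sqrt(3)*c*k/8 + sqrt(3)*k^2/32


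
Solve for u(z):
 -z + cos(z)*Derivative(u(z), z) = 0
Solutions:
 u(z) = C1 + Integral(z/cos(z), z)


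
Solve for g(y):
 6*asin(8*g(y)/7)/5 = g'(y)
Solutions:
 Integral(1/asin(8*_y/7), (_y, g(y))) = C1 + 6*y/5


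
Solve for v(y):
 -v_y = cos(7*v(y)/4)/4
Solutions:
 y/4 - 2*log(sin(7*v(y)/4) - 1)/7 + 2*log(sin(7*v(y)/4) + 1)/7 = C1


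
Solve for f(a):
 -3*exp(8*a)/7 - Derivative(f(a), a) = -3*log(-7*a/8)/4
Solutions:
 f(a) = C1 + 3*a*log(-a)/4 + 3*a*(-3*log(2) - 1 + log(7))/4 - 3*exp(8*a)/56


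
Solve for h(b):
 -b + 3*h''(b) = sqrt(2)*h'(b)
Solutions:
 h(b) = C1 + C2*exp(sqrt(2)*b/3) - sqrt(2)*b^2/4 - 3*b/2


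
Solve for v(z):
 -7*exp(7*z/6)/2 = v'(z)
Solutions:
 v(z) = C1 - 3*exp(7*z/6)


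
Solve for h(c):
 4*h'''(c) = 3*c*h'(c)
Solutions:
 h(c) = C1 + Integral(C2*airyai(6^(1/3)*c/2) + C3*airybi(6^(1/3)*c/2), c)


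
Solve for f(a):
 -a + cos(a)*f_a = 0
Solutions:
 f(a) = C1 + Integral(a/cos(a), a)


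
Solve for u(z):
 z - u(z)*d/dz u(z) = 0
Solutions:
 u(z) = -sqrt(C1 + z^2)
 u(z) = sqrt(C1 + z^2)


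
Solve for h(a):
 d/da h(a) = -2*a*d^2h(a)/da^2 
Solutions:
 h(a) = C1 + C2*sqrt(a)


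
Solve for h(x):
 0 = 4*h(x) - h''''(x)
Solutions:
 h(x) = C1*exp(-sqrt(2)*x) + C2*exp(sqrt(2)*x) + C3*sin(sqrt(2)*x) + C4*cos(sqrt(2)*x)


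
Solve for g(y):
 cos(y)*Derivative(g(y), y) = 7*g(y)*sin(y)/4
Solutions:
 g(y) = C1/cos(y)^(7/4)


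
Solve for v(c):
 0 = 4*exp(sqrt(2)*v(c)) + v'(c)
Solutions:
 v(c) = sqrt(2)*(2*log(1/(C1 + 4*c)) - log(2))/4


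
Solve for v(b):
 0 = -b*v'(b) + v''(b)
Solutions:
 v(b) = C1 + C2*erfi(sqrt(2)*b/2)


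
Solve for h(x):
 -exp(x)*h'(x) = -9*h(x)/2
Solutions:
 h(x) = C1*exp(-9*exp(-x)/2)


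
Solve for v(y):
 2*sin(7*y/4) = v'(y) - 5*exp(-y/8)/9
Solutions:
 v(y) = C1 - 8*cos(7*y/4)/7 - 40*exp(-y/8)/9


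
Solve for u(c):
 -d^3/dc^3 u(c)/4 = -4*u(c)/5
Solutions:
 u(c) = C3*exp(2*2^(1/3)*5^(2/3)*c/5) + (C1*sin(2^(1/3)*sqrt(3)*5^(2/3)*c/5) + C2*cos(2^(1/3)*sqrt(3)*5^(2/3)*c/5))*exp(-2^(1/3)*5^(2/3)*c/5)


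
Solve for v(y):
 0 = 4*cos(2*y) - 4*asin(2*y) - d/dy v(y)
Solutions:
 v(y) = C1 - 4*y*asin(2*y) - 2*sqrt(1 - 4*y^2) + 2*sin(2*y)


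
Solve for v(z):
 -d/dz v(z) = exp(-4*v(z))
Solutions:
 v(z) = log(-I*(C1 - 4*z)^(1/4))
 v(z) = log(I*(C1 - 4*z)^(1/4))
 v(z) = log(-(C1 - 4*z)^(1/4))
 v(z) = log(C1 - 4*z)/4


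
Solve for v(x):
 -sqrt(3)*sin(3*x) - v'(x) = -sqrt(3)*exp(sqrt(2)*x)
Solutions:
 v(x) = C1 + sqrt(6)*exp(sqrt(2)*x)/2 + sqrt(3)*cos(3*x)/3


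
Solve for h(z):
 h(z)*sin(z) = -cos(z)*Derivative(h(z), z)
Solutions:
 h(z) = C1*cos(z)


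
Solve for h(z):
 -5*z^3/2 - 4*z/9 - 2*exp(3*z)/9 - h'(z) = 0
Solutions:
 h(z) = C1 - 5*z^4/8 - 2*z^2/9 - 2*exp(3*z)/27


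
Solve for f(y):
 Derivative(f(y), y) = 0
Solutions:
 f(y) = C1


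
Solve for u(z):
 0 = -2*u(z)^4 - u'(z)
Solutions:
 u(z) = (-3^(2/3) - 3*3^(1/6)*I)*(1/(C1 + 2*z))^(1/3)/6
 u(z) = (-3^(2/3) + 3*3^(1/6)*I)*(1/(C1 + 2*z))^(1/3)/6
 u(z) = (1/(C1 + 6*z))^(1/3)


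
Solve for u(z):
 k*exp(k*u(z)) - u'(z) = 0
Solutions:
 u(z) = Piecewise((log(-1/(C1*k + k^2*z))/k, Ne(k, 0)), (nan, True))
 u(z) = Piecewise((C1 + k*z, Eq(k, 0)), (nan, True))


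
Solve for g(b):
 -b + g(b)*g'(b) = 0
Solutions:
 g(b) = -sqrt(C1 + b^2)
 g(b) = sqrt(C1 + b^2)


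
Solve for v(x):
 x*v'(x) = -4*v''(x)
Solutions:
 v(x) = C1 + C2*erf(sqrt(2)*x/4)


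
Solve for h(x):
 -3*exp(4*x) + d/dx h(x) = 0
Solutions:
 h(x) = C1 + 3*exp(4*x)/4


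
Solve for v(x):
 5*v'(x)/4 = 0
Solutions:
 v(x) = C1


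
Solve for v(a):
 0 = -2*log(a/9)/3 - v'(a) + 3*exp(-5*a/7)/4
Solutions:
 v(a) = C1 - 2*a*log(a)/3 + 2*a*(1 + 2*log(3))/3 - 21*exp(-5*a/7)/20


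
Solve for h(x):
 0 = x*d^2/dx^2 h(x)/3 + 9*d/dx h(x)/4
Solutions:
 h(x) = C1 + C2/x^(23/4)


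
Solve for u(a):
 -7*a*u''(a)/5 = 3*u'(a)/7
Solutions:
 u(a) = C1 + C2*a^(34/49)


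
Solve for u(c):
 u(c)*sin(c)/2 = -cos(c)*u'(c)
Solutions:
 u(c) = C1*sqrt(cos(c))


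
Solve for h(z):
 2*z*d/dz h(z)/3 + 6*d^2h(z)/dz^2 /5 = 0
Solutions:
 h(z) = C1 + C2*erf(sqrt(10)*z/6)


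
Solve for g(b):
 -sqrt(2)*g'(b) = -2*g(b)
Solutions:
 g(b) = C1*exp(sqrt(2)*b)


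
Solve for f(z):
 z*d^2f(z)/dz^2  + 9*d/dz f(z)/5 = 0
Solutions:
 f(z) = C1 + C2/z^(4/5)


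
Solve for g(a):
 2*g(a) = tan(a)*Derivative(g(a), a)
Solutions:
 g(a) = C1*sin(a)^2


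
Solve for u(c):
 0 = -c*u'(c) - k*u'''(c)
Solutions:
 u(c) = C1 + Integral(C2*airyai(c*(-1/k)^(1/3)) + C3*airybi(c*(-1/k)^(1/3)), c)


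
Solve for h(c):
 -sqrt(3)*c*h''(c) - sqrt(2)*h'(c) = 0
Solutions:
 h(c) = C1 + C2*c^(1 - sqrt(6)/3)


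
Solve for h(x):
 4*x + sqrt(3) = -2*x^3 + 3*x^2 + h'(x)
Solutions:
 h(x) = C1 + x^4/2 - x^3 + 2*x^2 + sqrt(3)*x


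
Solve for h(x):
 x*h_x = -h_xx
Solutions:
 h(x) = C1 + C2*erf(sqrt(2)*x/2)


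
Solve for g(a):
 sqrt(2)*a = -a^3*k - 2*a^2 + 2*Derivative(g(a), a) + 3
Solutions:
 g(a) = C1 + a^4*k/8 + a^3/3 + sqrt(2)*a^2/4 - 3*a/2


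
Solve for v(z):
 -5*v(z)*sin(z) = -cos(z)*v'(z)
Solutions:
 v(z) = C1/cos(z)^5


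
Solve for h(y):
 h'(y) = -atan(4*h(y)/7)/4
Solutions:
 Integral(1/atan(4*_y/7), (_y, h(y))) = C1 - y/4


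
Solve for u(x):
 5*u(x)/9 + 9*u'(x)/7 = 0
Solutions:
 u(x) = C1*exp(-35*x/81)


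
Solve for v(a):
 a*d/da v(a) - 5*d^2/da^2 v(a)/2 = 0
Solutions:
 v(a) = C1 + C2*erfi(sqrt(5)*a/5)


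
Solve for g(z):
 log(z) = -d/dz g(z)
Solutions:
 g(z) = C1 - z*log(z) + z


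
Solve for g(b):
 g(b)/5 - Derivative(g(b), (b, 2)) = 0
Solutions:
 g(b) = C1*exp(-sqrt(5)*b/5) + C2*exp(sqrt(5)*b/5)


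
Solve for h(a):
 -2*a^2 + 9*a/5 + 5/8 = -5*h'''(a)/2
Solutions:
 h(a) = C1 + C2*a + C3*a^2 + a^5/75 - 3*a^4/100 - a^3/24


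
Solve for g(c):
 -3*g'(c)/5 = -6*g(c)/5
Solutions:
 g(c) = C1*exp(2*c)


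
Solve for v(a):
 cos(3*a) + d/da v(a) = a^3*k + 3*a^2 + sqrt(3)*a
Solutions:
 v(a) = C1 + a^4*k/4 + a^3 + sqrt(3)*a^2/2 - sin(3*a)/3


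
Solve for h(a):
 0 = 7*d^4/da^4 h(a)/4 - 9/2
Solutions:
 h(a) = C1 + C2*a + C3*a^2 + C4*a^3 + 3*a^4/28


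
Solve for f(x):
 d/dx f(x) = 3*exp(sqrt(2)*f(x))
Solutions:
 f(x) = sqrt(2)*(2*log(-1/(C1 + 3*x)) - log(2))/4


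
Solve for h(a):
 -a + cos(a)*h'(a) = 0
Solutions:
 h(a) = C1 + Integral(a/cos(a), a)


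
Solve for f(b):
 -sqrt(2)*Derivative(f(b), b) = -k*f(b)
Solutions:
 f(b) = C1*exp(sqrt(2)*b*k/2)


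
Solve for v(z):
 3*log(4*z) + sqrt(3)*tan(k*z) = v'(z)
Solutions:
 v(z) = C1 + 3*z*log(z) - 3*z + 6*z*log(2) + sqrt(3)*Piecewise((-log(cos(k*z))/k, Ne(k, 0)), (0, True))


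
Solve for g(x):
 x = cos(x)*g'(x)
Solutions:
 g(x) = C1 + Integral(x/cos(x), x)


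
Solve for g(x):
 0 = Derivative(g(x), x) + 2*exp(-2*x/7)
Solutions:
 g(x) = C1 + 7*exp(-2*x/7)


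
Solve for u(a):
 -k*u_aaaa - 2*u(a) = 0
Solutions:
 u(a) = C1*exp(-2^(1/4)*a*(-1/k)^(1/4)) + C2*exp(2^(1/4)*a*(-1/k)^(1/4)) + C3*exp(-2^(1/4)*I*a*(-1/k)^(1/4)) + C4*exp(2^(1/4)*I*a*(-1/k)^(1/4))


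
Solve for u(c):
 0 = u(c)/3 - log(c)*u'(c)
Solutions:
 u(c) = C1*exp(li(c)/3)


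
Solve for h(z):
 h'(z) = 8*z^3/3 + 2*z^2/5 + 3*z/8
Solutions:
 h(z) = C1 + 2*z^4/3 + 2*z^3/15 + 3*z^2/16


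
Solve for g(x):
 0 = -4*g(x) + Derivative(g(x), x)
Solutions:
 g(x) = C1*exp(4*x)


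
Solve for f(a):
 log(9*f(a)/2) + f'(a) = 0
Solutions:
 -Integral(1/(-log(_y) - 2*log(3) + log(2)), (_y, f(a))) = C1 - a


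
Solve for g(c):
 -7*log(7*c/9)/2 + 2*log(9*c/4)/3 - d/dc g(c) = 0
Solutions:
 g(c) = C1 - 17*c*log(c)/6 - 7*c*log(7)/2 - 4*c*log(2)/3 + 17*c/6 + 25*c*log(3)/3


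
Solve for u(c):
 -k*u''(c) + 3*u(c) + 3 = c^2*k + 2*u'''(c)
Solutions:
 u(c) = C1*exp(-c*(k^2/(k^3 + sqrt(-k^6 + (k^3 - 162)^2) - 162)^(1/3) + k + (k^3 + sqrt(-k^6 + (k^3 - 162)^2) - 162)^(1/3))/6) + C2*exp(c*(-4*k^2/((-1 + sqrt(3)*I)*(k^3 + sqrt(-k^6 + (k^3 - 162)^2) - 162)^(1/3)) - 2*k + (k^3 + sqrt(-k^6 + (k^3 - 162)^2) - 162)^(1/3) - sqrt(3)*I*(k^3 + sqrt(-k^6 + (k^3 - 162)^2) - 162)^(1/3))/12) + C3*exp(c*(4*k^2/((1 + sqrt(3)*I)*(k^3 + sqrt(-k^6 + (k^3 - 162)^2) - 162)^(1/3)) - 2*k + (k^3 + sqrt(-k^6 + (k^3 - 162)^2) - 162)^(1/3) + sqrt(3)*I*(k^3 + sqrt(-k^6 + (k^3 - 162)^2) - 162)^(1/3))/12) + c^2*k/3 + 2*k^2/9 - 1


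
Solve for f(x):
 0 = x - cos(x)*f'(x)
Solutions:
 f(x) = C1 + Integral(x/cos(x), x)


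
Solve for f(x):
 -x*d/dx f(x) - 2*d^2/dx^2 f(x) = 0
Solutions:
 f(x) = C1 + C2*erf(x/2)


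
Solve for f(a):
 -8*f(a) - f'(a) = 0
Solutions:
 f(a) = C1*exp(-8*a)


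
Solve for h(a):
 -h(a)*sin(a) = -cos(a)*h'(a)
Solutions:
 h(a) = C1/cos(a)


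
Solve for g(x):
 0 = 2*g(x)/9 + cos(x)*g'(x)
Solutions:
 g(x) = C1*(sin(x) - 1)^(1/9)/(sin(x) + 1)^(1/9)


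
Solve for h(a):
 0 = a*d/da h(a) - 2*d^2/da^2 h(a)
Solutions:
 h(a) = C1 + C2*erfi(a/2)


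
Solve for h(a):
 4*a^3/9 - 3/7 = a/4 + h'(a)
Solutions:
 h(a) = C1 + a^4/9 - a^2/8 - 3*a/7


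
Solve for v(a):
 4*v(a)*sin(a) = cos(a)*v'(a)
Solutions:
 v(a) = C1/cos(a)^4


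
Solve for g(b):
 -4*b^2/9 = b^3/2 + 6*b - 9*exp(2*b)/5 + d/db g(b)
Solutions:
 g(b) = C1 - b^4/8 - 4*b^3/27 - 3*b^2 + 9*exp(2*b)/10


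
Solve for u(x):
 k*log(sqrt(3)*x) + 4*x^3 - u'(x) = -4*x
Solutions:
 u(x) = C1 + k*x*log(x) - k*x + k*x*log(3)/2 + x^4 + 2*x^2


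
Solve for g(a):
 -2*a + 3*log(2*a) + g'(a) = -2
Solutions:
 g(a) = C1 + a^2 - 3*a*log(a) - a*log(8) + a


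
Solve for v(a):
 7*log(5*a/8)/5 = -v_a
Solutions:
 v(a) = C1 - 7*a*log(a)/5 - 7*a*log(5)/5 + 7*a/5 + 21*a*log(2)/5


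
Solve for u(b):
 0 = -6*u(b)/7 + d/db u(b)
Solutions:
 u(b) = C1*exp(6*b/7)


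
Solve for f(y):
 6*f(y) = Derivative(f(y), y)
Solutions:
 f(y) = C1*exp(6*y)


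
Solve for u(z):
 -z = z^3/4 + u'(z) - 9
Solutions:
 u(z) = C1 - z^4/16 - z^2/2 + 9*z


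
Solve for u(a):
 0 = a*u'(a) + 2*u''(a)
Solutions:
 u(a) = C1 + C2*erf(a/2)


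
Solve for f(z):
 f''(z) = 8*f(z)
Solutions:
 f(z) = C1*exp(-2*sqrt(2)*z) + C2*exp(2*sqrt(2)*z)


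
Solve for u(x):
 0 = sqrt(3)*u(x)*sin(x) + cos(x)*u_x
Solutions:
 u(x) = C1*cos(x)^(sqrt(3))


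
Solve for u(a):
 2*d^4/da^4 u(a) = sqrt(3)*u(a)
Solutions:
 u(a) = C1*exp(-2^(3/4)*3^(1/8)*a/2) + C2*exp(2^(3/4)*3^(1/8)*a/2) + C3*sin(2^(3/4)*3^(1/8)*a/2) + C4*cos(2^(3/4)*3^(1/8)*a/2)


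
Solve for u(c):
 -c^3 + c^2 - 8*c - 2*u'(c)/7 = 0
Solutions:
 u(c) = C1 - 7*c^4/8 + 7*c^3/6 - 14*c^2


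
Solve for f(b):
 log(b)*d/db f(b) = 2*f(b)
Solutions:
 f(b) = C1*exp(2*li(b))


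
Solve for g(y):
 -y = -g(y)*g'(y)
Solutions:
 g(y) = -sqrt(C1 + y^2)
 g(y) = sqrt(C1 + y^2)


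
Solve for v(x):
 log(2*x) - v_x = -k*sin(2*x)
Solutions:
 v(x) = C1 - k*cos(2*x)/2 + x*log(x) - x + x*log(2)


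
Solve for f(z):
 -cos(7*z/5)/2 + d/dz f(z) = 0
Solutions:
 f(z) = C1 + 5*sin(7*z/5)/14


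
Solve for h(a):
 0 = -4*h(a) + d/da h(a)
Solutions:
 h(a) = C1*exp(4*a)


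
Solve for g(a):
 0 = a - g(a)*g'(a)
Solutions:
 g(a) = -sqrt(C1 + a^2)
 g(a) = sqrt(C1 + a^2)


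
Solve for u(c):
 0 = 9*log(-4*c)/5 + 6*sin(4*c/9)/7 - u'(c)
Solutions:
 u(c) = C1 + 9*c*log(-c)/5 - 9*c/5 + 18*c*log(2)/5 - 27*cos(4*c/9)/14


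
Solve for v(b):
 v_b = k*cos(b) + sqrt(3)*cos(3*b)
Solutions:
 v(b) = C1 + k*sin(b) + sqrt(3)*sin(3*b)/3


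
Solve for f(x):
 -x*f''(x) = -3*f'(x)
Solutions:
 f(x) = C1 + C2*x^4


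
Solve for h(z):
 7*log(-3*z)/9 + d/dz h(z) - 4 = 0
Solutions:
 h(z) = C1 - 7*z*log(-z)/9 + z*(43 - 7*log(3))/9


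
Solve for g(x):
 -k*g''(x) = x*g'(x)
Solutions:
 g(x) = C1 + C2*sqrt(k)*erf(sqrt(2)*x*sqrt(1/k)/2)


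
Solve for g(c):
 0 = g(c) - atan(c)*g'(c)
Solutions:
 g(c) = C1*exp(Integral(1/atan(c), c))


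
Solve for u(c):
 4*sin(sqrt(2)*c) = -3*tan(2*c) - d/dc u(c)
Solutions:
 u(c) = C1 + 3*log(cos(2*c))/2 + 2*sqrt(2)*cos(sqrt(2)*c)


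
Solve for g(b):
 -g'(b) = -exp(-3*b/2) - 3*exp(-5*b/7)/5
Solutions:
 g(b) = C1 - 2*exp(-3*b/2)/3 - 21*exp(-5*b/7)/25


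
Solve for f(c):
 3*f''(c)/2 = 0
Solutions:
 f(c) = C1 + C2*c


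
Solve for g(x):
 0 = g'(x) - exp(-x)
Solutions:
 g(x) = C1 - exp(-x)


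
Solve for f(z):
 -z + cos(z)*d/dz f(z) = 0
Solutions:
 f(z) = C1 + Integral(z/cos(z), z)


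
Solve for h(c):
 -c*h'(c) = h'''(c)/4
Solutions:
 h(c) = C1 + Integral(C2*airyai(-2^(2/3)*c) + C3*airybi(-2^(2/3)*c), c)


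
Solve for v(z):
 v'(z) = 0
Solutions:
 v(z) = C1


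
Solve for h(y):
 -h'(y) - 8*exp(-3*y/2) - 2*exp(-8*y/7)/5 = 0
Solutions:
 h(y) = C1 + 16*exp(-3*y/2)/3 + 7*exp(-8*y/7)/20


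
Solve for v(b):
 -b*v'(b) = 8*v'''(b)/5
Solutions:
 v(b) = C1 + Integral(C2*airyai(-5^(1/3)*b/2) + C3*airybi(-5^(1/3)*b/2), b)


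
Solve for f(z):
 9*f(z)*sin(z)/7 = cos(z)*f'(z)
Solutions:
 f(z) = C1/cos(z)^(9/7)


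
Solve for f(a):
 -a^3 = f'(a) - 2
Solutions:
 f(a) = C1 - a^4/4 + 2*a


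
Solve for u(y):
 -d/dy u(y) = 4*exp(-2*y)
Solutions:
 u(y) = C1 + 2*exp(-2*y)


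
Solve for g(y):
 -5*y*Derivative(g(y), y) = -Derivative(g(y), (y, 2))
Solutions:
 g(y) = C1 + C2*erfi(sqrt(10)*y/2)


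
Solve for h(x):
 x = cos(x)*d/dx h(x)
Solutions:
 h(x) = C1 + Integral(x/cos(x), x)


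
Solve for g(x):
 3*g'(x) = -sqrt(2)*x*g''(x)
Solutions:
 g(x) = C1 + C2*x^(1 - 3*sqrt(2)/2)


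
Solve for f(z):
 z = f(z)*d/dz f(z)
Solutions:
 f(z) = -sqrt(C1 + z^2)
 f(z) = sqrt(C1 + z^2)


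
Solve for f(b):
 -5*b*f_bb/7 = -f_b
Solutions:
 f(b) = C1 + C2*b^(12/5)


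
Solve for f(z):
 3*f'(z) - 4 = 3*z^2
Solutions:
 f(z) = C1 + z^3/3 + 4*z/3


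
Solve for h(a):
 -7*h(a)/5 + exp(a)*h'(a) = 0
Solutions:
 h(a) = C1*exp(-7*exp(-a)/5)


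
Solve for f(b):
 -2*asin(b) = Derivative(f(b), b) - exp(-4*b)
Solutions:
 f(b) = C1 - 2*b*asin(b) - 2*sqrt(1 - b^2) - exp(-4*b)/4


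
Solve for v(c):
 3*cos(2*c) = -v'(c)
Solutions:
 v(c) = C1 - 3*sin(2*c)/2


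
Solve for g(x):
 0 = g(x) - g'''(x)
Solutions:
 g(x) = C3*exp(x) + (C1*sin(sqrt(3)*x/2) + C2*cos(sqrt(3)*x/2))*exp(-x/2)


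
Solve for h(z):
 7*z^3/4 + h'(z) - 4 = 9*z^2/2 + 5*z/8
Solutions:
 h(z) = C1 - 7*z^4/16 + 3*z^3/2 + 5*z^2/16 + 4*z


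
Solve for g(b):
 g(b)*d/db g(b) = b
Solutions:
 g(b) = -sqrt(C1 + b^2)
 g(b) = sqrt(C1 + b^2)


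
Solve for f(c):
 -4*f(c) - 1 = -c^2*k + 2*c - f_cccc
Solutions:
 f(c) = C1*exp(-sqrt(2)*c) + C2*exp(sqrt(2)*c) + C3*sin(sqrt(2)*c) + C4*cos(sqrt(2)*c) + c^2*k/4 - c/2 - 1/4


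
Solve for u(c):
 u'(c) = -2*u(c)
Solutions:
 u(c) = C1*exp(-2*c)


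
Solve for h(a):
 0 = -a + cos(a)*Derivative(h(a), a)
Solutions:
 h(a) = C1 + Integral(a/cos(a), a)


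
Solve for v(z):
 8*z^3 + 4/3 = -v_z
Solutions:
 v(z) = C1 - 2*z^4 - 4*z/3


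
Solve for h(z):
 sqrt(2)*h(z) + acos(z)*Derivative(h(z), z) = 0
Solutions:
 h(z) = C1*exp(-sqrt(2)*Integral(1/acos(z), z))


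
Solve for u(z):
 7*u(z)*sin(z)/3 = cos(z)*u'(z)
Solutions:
 u(z) = C1/cos(z)^(7/3)


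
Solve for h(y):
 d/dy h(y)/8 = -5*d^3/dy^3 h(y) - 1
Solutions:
 h(y) = C1 + C2*sin(sqrt(10)*y/20) + C3*cos(sqrt(10)*y/20) - 8*y


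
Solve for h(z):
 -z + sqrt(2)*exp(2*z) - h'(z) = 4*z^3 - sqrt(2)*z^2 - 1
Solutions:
 h(z) = C1 - z^4 + sqrt(2)*z^3/3 - z^2/2 + z + sqrt(2)*exp(2*z)/2


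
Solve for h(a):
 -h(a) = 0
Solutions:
 h(a) = 0


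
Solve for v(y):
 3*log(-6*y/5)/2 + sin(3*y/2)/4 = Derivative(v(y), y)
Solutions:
 v(y) = C1 + 3*y*log(-y)/2 - 2*y*log(5) - 3*y/2 + y*log(30)/2 + y*log(6) - cos(3*y/2)/6


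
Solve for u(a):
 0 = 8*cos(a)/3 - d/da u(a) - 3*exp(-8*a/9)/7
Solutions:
 u(a) = C1 + 8*sin(a)/3 + 27*exp(-8*a/9)/56


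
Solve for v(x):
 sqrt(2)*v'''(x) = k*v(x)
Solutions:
 v(x) = C1*exp(2^(5/6)*k^(1/3)*x/2) + C2*exp(2^(5/6)*k^(1/3)*x*(-1 + sqrt(3)*I)/4) + C3*exp(-2^(5/6)*k^(1/3)*x*(1 + sqrt(3)*I)/4)


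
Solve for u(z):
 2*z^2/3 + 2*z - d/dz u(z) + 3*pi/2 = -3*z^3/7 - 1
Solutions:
 u(z) = C1 + 3*z^4/28 + 2*z^3/9 + z^2 + z + 3*pi*z/2


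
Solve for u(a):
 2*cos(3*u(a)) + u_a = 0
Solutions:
 u(a) = -asin((C1 + exp(12*a))/(C1 - exp(12*a)))/3 + pi/3
 u(a) = asin((C1 + exp(12*a))/(C1 - exp(12*a)))/3


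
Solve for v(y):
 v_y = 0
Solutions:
 v(y) = C1


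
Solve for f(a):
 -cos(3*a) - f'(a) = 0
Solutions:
 f(a) = C1 - sin(3*a)/3


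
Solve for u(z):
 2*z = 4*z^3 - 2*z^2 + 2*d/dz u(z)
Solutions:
 u(z) = C1 - z^4/2 + z^3/3 + z^2/2


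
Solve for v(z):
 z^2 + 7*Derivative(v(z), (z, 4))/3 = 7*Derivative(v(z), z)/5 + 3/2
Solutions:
 v(z) = C1 + C4*exp(3^(1/3)*5^(2/3)*z/5) + 5*z^3/21 - 15*z/14 + (C2*sin(3^(5/6)*5^(2/3)*z/10) + C3*cos(3^(5/6)*5^(2/3)*z/10))*exp(-3^(1/3)*5^(2/3)*z/10)


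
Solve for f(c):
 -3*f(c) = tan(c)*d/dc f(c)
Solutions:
 f(c) = C1/sin(c)^3


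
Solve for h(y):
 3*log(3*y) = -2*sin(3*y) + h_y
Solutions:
 h(y) = C1 + 3*y*log(y) - 3*y + 3*y*log(3) - 2*cos(3*y)/3


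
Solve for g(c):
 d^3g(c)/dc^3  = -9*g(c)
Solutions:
 g(c) = C3*exp(-3^(2/3)*c) + (C1*sin(3*3^(1/6)*c/2) + C2*cos(3*3^(1/6)*c/2))*exp(3^(2/3)*c/2)


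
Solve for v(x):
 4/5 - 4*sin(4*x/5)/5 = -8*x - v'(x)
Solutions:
 v(x) = C1 - 4*x^2 - 4*x/5 - cos(4*x/5)


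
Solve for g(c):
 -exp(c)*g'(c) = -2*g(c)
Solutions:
 g(c) = C1*exp(-2*exp(-c))


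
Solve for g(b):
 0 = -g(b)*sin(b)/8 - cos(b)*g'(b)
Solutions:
 g(b) = C1*cos(b)^(1/8)


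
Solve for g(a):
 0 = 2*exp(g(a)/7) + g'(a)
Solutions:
 g(a) = 7*log(1/(C1 + 2*a)) + 7*log(7)


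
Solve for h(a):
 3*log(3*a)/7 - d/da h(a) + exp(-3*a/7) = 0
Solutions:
 h(a) = C1 + 3*a*log(a)/7 + 3*a*(-1 + log(3))/7 - 7*exp(-3*a/7)/3


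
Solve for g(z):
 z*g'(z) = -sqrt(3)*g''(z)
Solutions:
 g(z) = C1 + C2*erf(sqrt(2)*3^(3/4)*z/6)


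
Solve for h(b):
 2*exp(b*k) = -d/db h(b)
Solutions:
 h(b) = C1 - 2*exp(b*k)/k


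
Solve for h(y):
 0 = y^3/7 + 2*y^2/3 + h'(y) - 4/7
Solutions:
 h(y) = C1 - y^4/28 - 2*y^3/9 + 4*y/7


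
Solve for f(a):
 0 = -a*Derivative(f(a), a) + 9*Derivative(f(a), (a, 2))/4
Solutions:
 f(a) = C1 + C2*erfi(sqrt(2)*a/3)


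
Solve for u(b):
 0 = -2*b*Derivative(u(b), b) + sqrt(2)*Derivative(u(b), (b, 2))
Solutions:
 u(b) = C1 + C2*erfi(2^(3/4)*b/2)


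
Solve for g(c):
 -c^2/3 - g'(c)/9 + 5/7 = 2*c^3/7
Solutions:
 g(c) = C1 - 9*c^4/14 - c^3 + 45*c/7


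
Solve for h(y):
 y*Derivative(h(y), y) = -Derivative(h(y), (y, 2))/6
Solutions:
 h(y) = C1 + C2*erf(sqrt(3)*y)


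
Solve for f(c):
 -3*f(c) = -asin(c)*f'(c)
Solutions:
 f(c) = C1*exp(3*Integral(1/asin(c), c))


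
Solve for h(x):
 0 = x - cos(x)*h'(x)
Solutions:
 h(x) = C1 + Integral(x/cos(x), x)


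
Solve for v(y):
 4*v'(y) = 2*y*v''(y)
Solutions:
 v(y) = C1 + C2*y^3


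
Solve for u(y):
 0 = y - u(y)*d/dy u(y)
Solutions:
 u(y) = -sqrt(C1 + y^2)
 u(y) = sqrt(C1 + y^2)


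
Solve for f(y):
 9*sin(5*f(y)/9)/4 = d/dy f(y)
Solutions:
 -9*y/4 + 9*log(cos(5*f(y)/9) - 1)/10 - 9*log(cos(5*f(y)/9) + 1)/10 = C1


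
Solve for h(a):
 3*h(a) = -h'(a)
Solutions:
 h(a) = C1*exp(-3*a)


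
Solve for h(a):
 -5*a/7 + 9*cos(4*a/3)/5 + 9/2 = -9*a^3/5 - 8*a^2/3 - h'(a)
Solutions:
 h(a) = C1 - 9*a^4/20 - 8*a^3/9 + 5*a^2/14 - 9*a/2 - 27*sin(4*a/3)/20


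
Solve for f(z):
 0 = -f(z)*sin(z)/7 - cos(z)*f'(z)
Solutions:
 f(z) = C1*cos(z)^(1/7)


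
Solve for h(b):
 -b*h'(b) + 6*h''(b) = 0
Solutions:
 h(b) = C1 + C2*erfi(sqrt(3)*b/6)


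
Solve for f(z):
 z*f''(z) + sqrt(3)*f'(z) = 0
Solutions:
 f(z) = C1 + C2*z^(1 - sqrt(3))


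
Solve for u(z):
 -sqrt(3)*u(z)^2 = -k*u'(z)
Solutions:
 u(z) = -k/(C1*k + sqrt(3)*z)


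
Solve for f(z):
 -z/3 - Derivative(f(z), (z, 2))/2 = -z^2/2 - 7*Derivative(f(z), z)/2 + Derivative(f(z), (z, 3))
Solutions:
 f(z) = C1 + C2*exp(z*(-1 + sqrt(57))/4) + C3*exp(-z*(1 + sqrt(57))/4) - z^3/21 + 4*z^2/147 - 76*z/1029


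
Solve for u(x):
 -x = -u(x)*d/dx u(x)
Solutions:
 u(x) = -sqrt(C1 + x^2)
 u(x) = sqrt(C1 + x^2)


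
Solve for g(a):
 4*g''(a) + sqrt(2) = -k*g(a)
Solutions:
 g(a) = C1*exp(-a*sqrt(-k)/2) + C2*exp(a*sqrt(-k)/2) - sqrt(2)/k


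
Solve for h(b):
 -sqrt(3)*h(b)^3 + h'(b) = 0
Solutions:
 h(b) = -sqrt(2)*sqrt(-1/(C1 + sqrt(3)*b))/2
 h(b) = sqrt(2)*sqrt(-1/(C1 + sqrt(3)*b))/2


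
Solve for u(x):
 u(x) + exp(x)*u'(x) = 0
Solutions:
 u(x) = C1*exp(exp(-x))


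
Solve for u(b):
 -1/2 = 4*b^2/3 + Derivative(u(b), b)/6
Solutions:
 u(b) = C1 - 8*b^3/3 - 3*b


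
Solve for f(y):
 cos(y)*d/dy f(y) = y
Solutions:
 f(y) = C1 + Integral(y/cos(y), y)


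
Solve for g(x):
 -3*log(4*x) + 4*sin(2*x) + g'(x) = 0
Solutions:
 g(x) = C1 + 3*x*log(x) - 3*x + 6*x*log(2) + 2*cos(2*x)


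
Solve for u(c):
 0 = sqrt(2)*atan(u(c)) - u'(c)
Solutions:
 Integral(1/atan(_y), (_y, u(c))) = C1 + sqrt(2)*c


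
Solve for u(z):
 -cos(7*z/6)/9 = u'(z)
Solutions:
 u(z) = C1 - 2*sin(7*z/6)/21


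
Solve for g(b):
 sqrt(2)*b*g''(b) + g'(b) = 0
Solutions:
 g(b) = C1 + C2*b^(1 - sqrt(2)/2)


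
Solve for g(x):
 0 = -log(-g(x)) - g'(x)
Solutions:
 -li(-g(x)) = C1 - x


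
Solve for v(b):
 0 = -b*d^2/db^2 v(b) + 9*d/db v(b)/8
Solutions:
 v(b) = C1 + C2*b^(17/8)


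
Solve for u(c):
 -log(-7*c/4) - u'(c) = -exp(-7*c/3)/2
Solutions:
 u(c) = C1 - c*log(-c) + c*(-log(7) + 1 + 2*log(2)) - 3*exp(-7*c/3)/14


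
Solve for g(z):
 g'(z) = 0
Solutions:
 g(z) = C1


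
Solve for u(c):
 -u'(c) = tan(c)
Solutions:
 u(c) = C1 + log(cos(c))


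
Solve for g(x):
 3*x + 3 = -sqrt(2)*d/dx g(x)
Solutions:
 g(x) = C1 - 3*sqrt(2)*x^2/4 - 3*sqrt(2)*x/2


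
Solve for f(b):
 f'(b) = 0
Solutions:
 f(b) = C1


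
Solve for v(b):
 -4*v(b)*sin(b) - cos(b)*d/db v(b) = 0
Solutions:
 v(b) = C1*cos(b)^4


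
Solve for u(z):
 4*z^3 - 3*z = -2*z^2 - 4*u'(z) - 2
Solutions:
 u(z) = C1 - z^4/4 - z^3/6 + 3*z^2/8 - z/2


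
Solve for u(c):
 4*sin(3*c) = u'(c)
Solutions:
 u(c) = C1 - 4*cos(3*c)/3


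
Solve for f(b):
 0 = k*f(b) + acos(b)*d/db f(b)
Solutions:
 f(b) = C1*exp(-k*Integral(1/acos(b), b))


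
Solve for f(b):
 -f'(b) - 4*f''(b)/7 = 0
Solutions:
 f(b) = C1 + C2*exp(-7*b/4)


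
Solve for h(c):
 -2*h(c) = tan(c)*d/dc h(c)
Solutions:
 h(c) = C1/sin(c)^2


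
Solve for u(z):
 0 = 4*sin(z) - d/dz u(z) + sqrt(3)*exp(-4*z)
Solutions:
 u(z) = C1 - 4*cos(z) - sqrt(3)*exp(-4*z)/4


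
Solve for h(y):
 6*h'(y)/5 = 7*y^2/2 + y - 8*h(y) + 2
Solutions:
 h(y) = C1*exp(-20*y/3) + 7*y^2/16 - y/160 + 803/3200


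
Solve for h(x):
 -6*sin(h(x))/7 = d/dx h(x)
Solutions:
 6*x/7 + log(cos(h(x)) - 1)/2 - log(cos(h(x)) + 1)/2 = C1


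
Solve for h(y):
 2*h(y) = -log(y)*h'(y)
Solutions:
 h(y) = C1*exp(-2*li(y))


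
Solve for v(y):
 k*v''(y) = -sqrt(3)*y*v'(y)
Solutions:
 v(y) = C1 + C2*sqrt(k)*erf(sqrt(2)*3^(1/4)*y*sqrt(1/k)/2)


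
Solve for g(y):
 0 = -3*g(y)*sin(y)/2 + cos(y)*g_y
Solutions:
 g(y) = C1/cos(y)^(3/2)


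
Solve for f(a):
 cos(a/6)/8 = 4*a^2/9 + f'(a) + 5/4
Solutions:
 f(a) = C1 - 4*a^3/27 - 5*a/4 + 3*sin(a/6)/4


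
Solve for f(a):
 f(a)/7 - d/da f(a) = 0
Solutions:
 f(a) = C1*exp(a/7)


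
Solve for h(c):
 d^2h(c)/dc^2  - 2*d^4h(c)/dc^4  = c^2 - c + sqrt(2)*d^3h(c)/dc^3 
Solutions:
 h(c) = C1 + C2*c + C3*exp(c*(-sqrt(2) + sqrt(10))/4) + C4*exp(-c*(sqrt(2) + sqrt(10))/4) + c^4/12 + c^3*(-1 + 2*sqrt(2))/6 + c^2*(4 - sqrt(2)/2)


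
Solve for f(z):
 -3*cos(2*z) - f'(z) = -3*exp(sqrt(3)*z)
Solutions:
 f(z) = C1 + sqrt(3)*exp(sqrt(3)*z) - 3*sin(2*z)/2


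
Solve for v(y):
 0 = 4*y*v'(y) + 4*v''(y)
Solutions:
 v(y) = C1 + C2*erf(sqrt(2)*y/2)


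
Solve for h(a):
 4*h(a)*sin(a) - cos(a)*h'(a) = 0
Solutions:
 h(a) = C1/cos(a)^4


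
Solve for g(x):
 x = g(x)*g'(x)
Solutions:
 g(x) = -sqrt(C1 + x^2)
 g(x) = sqrt(C1 + x^2)


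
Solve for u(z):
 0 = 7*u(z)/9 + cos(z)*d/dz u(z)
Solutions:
 u(z) = C1*(sin(z) - 1)^(7/18)/(sin(z) + 1)^(7/18)


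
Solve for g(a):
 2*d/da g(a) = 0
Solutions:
 g(a) = C1


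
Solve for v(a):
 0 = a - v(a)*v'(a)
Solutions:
 v(a) = -sqrt(C1 + a^2)
 v(a) = sqrt(C1 + a^2)


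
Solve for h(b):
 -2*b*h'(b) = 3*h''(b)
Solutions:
 h(b) = C1 + C2*erf(sqrt(3)*b/3)


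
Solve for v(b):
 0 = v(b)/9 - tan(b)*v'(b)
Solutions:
 v(b) = C1*sin(b)^(1/9)


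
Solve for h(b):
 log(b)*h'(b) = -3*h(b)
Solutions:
 h(b) = C1*exp(-3*li(b))


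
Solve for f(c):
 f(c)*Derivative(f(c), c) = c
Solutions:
 f(c) = -sqrt(C1 + c^2)
 f(c) = sqrt(C1 + c^2)


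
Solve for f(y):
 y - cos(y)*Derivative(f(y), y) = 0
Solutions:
 f(y) = C1 + Integral(y/cos(y), y)


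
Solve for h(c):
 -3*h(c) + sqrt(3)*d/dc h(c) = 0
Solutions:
 h(c) = C1*exp(sqrt(3)*c)


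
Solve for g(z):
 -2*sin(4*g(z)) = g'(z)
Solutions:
 g(z) = -acos((-C1 - exp(16*z))/(C1 - exp(16*z)))/4 + pi/2
 g(z) = acos((-C1 - exp(16*z))/(C1 - exp(16*z)))/4


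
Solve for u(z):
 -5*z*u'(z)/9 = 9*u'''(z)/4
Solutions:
 u(z) = C1 + Integral(C2*airyai(-20^(1/3)*3^(2/3)*z/9) + C3*airybi(-20^(1/3)*3^(2/3)*z/9), z)


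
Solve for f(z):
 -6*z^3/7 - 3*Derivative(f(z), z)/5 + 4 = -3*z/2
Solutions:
 f(z) = C1 - 5*z^4/14 + 5*z^2/4 + 20*z/3


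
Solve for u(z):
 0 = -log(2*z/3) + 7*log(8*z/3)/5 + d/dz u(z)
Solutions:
 u(z) = C1 - 2*z*log(z)/5 - 16*z*log(2)/5 + 2*z/5 + 2*z*log(3)/5


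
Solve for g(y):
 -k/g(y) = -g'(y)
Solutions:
 g(y) = -sqrt(C1 + 2*k*y)
 g(y) = sqrt(C1 + 2*k*y)


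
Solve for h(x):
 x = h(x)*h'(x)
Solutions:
 h(x) = -sqrt(C1 + x^2)
 h(x) = sqrt(C1 + x^2)


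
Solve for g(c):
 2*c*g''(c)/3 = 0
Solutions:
 g(c) = C1 + C2*c


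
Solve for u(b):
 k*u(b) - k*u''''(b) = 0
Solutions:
 u(b) = C1*exp(-b) + C2*exp(b) + C3*sin(b) + C4*cos(b)


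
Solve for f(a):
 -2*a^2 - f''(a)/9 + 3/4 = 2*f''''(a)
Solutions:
 f(a) = C1 + C2*a + C3*sin(sqrt(2)*a/6) + C4*cos(sqrt(2)*a/6) - 3*a^4/2 + 2619*a^2/8


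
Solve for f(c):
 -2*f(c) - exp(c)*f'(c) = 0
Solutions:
 f(c) = C1*exp(2*exp(-c))


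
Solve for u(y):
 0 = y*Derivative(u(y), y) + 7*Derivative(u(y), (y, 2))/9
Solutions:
 u(y) = C1 + C2*erf(3*sqrt(14)*y/14)


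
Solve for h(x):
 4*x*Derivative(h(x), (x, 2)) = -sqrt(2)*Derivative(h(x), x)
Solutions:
 h(x) = C1 + C2*x^(1 - sqrt(2)/4)


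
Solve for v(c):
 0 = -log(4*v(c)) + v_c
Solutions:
 -Integral(1/(log(_y) + 2*log(2)), (_y, v(c))) = C1 - c


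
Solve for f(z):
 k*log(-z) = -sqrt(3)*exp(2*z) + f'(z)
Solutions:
 f(z) = C1 + k*z*log(-z) - k*z + sqrt(3)*exp(2*z)/2


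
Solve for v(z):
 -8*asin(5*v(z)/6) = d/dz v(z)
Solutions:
 Integral(1/asin(5*_y/6), (_y, v(z))) = C1 - 8*z


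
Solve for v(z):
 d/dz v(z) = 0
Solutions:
 v(z) = C1


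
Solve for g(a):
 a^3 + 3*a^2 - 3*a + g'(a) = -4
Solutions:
 g(a) = C1 - a^4/4 - a^3 + 3*a^2/2 - 4*a


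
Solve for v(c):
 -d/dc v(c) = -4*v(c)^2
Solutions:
 v(c) = -1/(C1 + 4*c)


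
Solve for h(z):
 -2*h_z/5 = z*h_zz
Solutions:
 h(z) = C1 + C2*z^(3/5)


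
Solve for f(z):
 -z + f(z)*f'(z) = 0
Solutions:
 f(z) = -sqrt(C1 + z^2)
 f(z) = sqrt(C1 + z^2)


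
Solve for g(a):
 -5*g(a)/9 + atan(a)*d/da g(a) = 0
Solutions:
 g(a) = C1*exp(5*Integral(1/atan(a), a)/9)


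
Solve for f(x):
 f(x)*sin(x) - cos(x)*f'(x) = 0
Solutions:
 f(x) = C1/cos(x)


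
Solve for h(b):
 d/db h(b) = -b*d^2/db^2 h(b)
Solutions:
 h(b) = C1 + C2*log(b)


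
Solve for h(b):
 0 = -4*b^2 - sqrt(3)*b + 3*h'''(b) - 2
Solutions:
 h(b) = C1 + C2*b + C3*b^2 + b^5/45 + sqrt(3)*b^4/72 + b^3/9


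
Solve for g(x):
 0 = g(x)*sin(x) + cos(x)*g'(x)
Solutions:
 g(x) = C1*cos(x)


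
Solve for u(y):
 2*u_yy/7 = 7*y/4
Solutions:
 u(y) = C1 + C2*y + 49*y^3/48


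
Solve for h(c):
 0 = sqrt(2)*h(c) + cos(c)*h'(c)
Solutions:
 h(c) = C1*(sin(c) - 1)^(sqrt(2)/2)/(sin(c) + 1)^(sqrt(2)/2)


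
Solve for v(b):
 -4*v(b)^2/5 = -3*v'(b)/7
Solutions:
 v(b) = -15/(C1 + 28*b)


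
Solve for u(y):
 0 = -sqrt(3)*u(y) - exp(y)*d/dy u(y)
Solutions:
 u(y) = C1*exp(sqrt(3)*exp(-y))


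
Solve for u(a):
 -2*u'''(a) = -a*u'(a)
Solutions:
 u(a) = C1 + Integral(C2*airyai(2^(2/3)*a/2) + C3*airybi(2^(2/3)*a/2), a)


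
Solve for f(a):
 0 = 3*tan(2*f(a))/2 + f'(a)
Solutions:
 f(a) = -asin(C1*exp(-3*a))/2 + pi/2
 f(a) = asin(C1*exp(-3*a))/2


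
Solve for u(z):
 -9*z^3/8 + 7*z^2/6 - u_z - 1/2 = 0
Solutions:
 u(z) = C1 - 9*z^4/32 + 7*z^3/18 - z/2


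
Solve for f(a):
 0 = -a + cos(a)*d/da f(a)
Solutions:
 f(a) = C1 + Integral(a/cos(a), a)


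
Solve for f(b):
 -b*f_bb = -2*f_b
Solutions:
 f(b) = C1 + C2*b^3


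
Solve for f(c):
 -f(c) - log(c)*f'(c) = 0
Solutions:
 f(c) = C1*exp(-li(c))


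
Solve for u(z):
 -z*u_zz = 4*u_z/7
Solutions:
 u(z) = C1 + C2*z^(3/7)


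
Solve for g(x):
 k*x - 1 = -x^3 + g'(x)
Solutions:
 g(x) = C1 + k*x^2/2 + x^4/4 - x


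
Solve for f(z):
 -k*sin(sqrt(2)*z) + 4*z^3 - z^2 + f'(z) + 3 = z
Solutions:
 f(z) = C1 - sqrt(2)*k*cos(sqrt(2)*z)/2 - z^4 + z^3/3 + z^2/2 - 3*z


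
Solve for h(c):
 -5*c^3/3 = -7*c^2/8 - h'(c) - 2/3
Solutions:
 h(c) = C1 + 5*c^4/12 - 7*c^3/24 - 2*c/3


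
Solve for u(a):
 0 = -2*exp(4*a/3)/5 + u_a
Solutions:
 u(a) = C1 + 3*exp(4*a/3)/10


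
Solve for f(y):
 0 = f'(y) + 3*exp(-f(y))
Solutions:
 f(y) = log(C1 - 3*y)


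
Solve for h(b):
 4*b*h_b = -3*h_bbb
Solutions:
 h(b) = C1 + Integral(C2*airyai(-6^(2/3)*b/3) + C3*airybi(-6^(2/3)*b/3), b)


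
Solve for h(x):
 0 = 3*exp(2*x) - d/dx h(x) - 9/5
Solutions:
 h(x) = C1 - 9*x/5 + 3*exp(2*x)/2


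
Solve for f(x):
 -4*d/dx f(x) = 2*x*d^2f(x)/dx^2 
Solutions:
 f(x) = C1 + C2/x


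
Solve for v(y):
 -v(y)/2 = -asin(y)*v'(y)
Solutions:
 v(y) = C1*exp(Integral(1/asin(y), y)/2)


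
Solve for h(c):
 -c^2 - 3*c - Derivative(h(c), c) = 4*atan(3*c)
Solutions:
 h(c) = C1 - c^3/3 - 3*c^2/2 - 4*c*atan(3*c) + 2*log(9*c^2 + 1)/3


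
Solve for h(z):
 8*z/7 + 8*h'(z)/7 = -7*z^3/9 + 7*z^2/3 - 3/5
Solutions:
 h(z) = C1 - 49*z^4/288 + 49*z^3/72 - z^2/2 - 21*z/40


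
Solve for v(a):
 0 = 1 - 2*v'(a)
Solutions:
 v(a) = C1 + a/2


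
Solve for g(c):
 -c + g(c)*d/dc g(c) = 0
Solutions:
 g(c) = -sqrt(C1 + c^2)
 g(c) = sqrt(C1 + c^2)


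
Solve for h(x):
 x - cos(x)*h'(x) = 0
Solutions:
 h(x) = C1 + Integral(x/cos(x), x)


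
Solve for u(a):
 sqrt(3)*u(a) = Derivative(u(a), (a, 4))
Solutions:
 u(a) = C1*exp(-3^(1/8)*a) + C2*exp(3^(1/8)*a) + C3*sin(3^(1/8)*a) + C4*cos(3^(1/8)*a)


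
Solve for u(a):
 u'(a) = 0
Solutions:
 u(a) = C1


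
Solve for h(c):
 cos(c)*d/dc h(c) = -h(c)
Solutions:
 h(c) = C1*sqrt(sin(c) - 1)/sqrt(sin(c) + 1)


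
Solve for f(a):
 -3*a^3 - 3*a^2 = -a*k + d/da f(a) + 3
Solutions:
 f(a) = C1 - 3*a^4/4 - a^3 + a^2*k/2 - 3*a


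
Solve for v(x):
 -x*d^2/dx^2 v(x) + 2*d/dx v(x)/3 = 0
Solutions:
 v(x) = C1 + C2*x^(5/3)


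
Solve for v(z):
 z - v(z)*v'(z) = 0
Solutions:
 v(z) = -sqrt(C1 + z^2)
 v(z) = sqrt(C1 + z^2)


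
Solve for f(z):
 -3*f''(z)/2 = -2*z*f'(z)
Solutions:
 f(z) = C1 + C2*erfi(sqrt(6)*z/3)


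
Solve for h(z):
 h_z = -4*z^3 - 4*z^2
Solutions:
 h(z) = C1 - z^4 - 4*z^3/3


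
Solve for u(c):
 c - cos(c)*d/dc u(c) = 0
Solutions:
 u(c) = C1 + Integral(c/cos(c), c)


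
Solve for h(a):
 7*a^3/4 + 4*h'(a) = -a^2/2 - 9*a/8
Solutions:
 h(a) = C1 - 7*a^4/64 - a^3/24 - 9*a^2/64


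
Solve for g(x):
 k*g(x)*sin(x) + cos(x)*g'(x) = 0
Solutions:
 g(x) = C1*exp(k*log(cos(x)))


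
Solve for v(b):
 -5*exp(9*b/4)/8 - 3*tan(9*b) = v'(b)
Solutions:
 v(b) = C1 - 5*exp(9*b/4)/18 + log(cos(9*b))/3
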